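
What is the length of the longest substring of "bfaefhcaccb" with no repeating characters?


Input: "bfaefhcaccb"
Sliding window (track last position of each char):
  Position 0 ('b'): window [0,0] length 1 -- new best
  Position 1 ('f'): window [0,1] length 2 -- new best
  Position 2 ('a'): window [0,2] length 3 -- new best
  Position 3 ('e'): window [0,3] length 4 -- new best
  Position 4 ('f'): repeat (last at 1), move window start to 2
  Position 4 ('f'): window [2,4] length 3
  Position 5 ('h'): window [2,5] length 4
  Position 6 ('c'): window [2,6] length 5 -- new best
  Position 7 ('a'): repeat (last at 2), move window start to 3
  Position 7 ('a'): window [3,7] length 5
  Position 8 ('c'): repeat (last at 6), move window start to 7
  Position 8 ('c'): window [7,8] length 2
  Position 9 ('c'): repeat (last at 8), move window start to 9
  Position 9 ('c'): window [9,9] length 1
  Position 10 ('b'): window [9,10] length 2
Longest substring with no repeats: "aefhc" with length 5

5


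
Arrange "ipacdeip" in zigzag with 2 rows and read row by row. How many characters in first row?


Zigzag "ipacdeip" into 2 rows:
Placing characters:
  'i' => row 0
  'p' => row 1
  'a' => row 0
  'c' => row 1
  'd' => row 0
  'e' => row 1
  'i' => row 0
  'p' => row 1
Rows:
  Row 0: "iadi"
  Row 1: "pcep"
First row length: 4

4


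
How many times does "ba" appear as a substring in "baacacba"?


Searching for "ba" in "baacacba"
Scanning each position:
  Position 0: "ba" => MATCH
  Position 1: "aa" => no
  Position 2: "ac" => no
  Position 3: "ca" => no
  Position 4: "ac" => no
  Position 5: "cb" => no
  Position 6: "ba" => MATCH
Total occurrences: 2

2


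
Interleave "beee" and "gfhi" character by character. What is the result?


Interleaving "beee" and "gfhi":
  Position 0: 'b' from first, 'g' from second => "bg"
  Position 1: 'e' from first, 'f' from second => "ef"
  Position 2: 'e' from first, 'h' from second => "eh"
  Position 3: 'e' from first, 'i' from second => "ei"
Result: bgefehei

bgefehei


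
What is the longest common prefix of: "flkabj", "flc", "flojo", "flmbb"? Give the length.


Words: flkabj, flc, flojo, flmbb
  Position 0: all 'f' => match
  Position 1: all 'l' => match
  Position 2: ('k', 'c', 'o', 'm') => mismatch, stop
LCP = "fl" (length 2)

2


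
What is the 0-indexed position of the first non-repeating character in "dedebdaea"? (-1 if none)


Input: dedebdaea
Character frequencies:
  'a': 2
  'b': 1
  'd': 3
  'e': 3
Scanning left to right for freq == 1:
  Position 0 ('d'): freq=3, skip
  Position 1 ('e'): freq=3, skip
  Position 2 ('d'): freq=3, skip
  Position 3 ('e'): freq=3, skip
  Position 4 ('b'): unique! => answer = 4

4


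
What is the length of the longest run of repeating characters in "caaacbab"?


Input: "caaacbab"
Scanning for longest run:
  Position 1 ('a'): new char, reset run to 1
  Position 2 ('a'): continues run of 'a', length=2
  Position 3 ('a'): continues run of 'a', length=3
  Position 4 ('c'): new char, reset run to 1
  Position 5 ('b'): new char, reset run to 1
  Position 6 ('a'): new char, reset run to 1
  Position 7 ('b'): new char, reset run to 1
Longest run: 'a' with length 3

3


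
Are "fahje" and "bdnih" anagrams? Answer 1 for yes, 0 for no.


Strings: "fahje", "bdnih"
Sorted first:  aefhj
Sorted second: bdhin
Differ at position 0: 'a' vs 'b' => not anagrams

0


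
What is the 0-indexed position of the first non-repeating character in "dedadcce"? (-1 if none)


Input: dedadcce
Character frequencies:
  'a': 1
  'c': 2
  'd': 3
  'e': 2
Scanning left to right for freq == 1:
  Position 0 ('d'): freq=3, skip
  Position 1 ('e'): freq=2, skip
  Position 2 ('d'): freq=3, skip
  Position 3 ('a'): unique! => answer = 3

3


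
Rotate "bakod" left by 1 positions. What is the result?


Input: "bakod", rotate left by 1
First 1 characters: "b"
Remaining characters: "akod"
Concatenate remaining + first: "akod" + "b" = "akodb"

akodb


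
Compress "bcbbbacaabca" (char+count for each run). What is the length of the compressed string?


Input: bcbbbacaabca
Runs:
  'b' x 1 => "b1"
  'c' x 1 => "c1"
  'b' x 3 => "b3"
  'a' x 1 => "a1"
  'c' x 1 => "c1"
  'a' x 2 => "a2"
  'b' x 1 => "b1"
  'c' x 1 => "c1"
  'a' x 1 => "a1"
Compressed: "b1c1b3a1c1a2b1c1a1"
Compressed length: 18

18


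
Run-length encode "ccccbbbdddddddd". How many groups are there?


Input: ccccbbbdddddddd
Scanning for consecutive runs:
  Group 1: 'c' x 4 (positions 0-3)
  Group 2: 'b' x 3 (positions 4-6)
  Group 3: 'd' x 8 (positions 7-14)
Total groups: 3

3


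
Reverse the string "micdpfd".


Input: micdpfd
Reading characters right to left:
  Position 6: 'd'
  Position 5: 'f'
  Position 4: 'p'
  Position 3: 'd'
  Position 2: 'c'
  Position 1: 'i'
  Position 0: 'm'
Reversed: dfpdcim

dfpdcim


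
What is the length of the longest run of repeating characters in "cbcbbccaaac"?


Input: "cbcbbccaaac"
Scanning for longest run:
  Position 1 ('b'): new char, reset run to 1
  Position 2 ('c'): new char, reset run to 1
  Position 3 ('b'): new char, reset run to 1
  Position 4 ('b'): continues run of 'b', length=2
  Position 5 ('c'): new char, reset run to 1
  Position 6 ('c'): continues run of 'c', length=2
  Position 7 ('a'): new char, reset run to 1
  Position 8 ('a'): continues run of 'a', length=2
  Position 9 ('a'): continues run of 'a', length=3
  Position 10 ('c'): new char, reset run to 1
Longest run: 'a' with length 3

3


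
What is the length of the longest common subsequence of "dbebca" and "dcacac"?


LCS of "dbebca" and "dcacac"
DP table:
           d    c    a    c    a    c
      0    0    0    0    0    0    0
  d   0    1    1    1    1    1    1
  b   0    1    1    1    1    1    1
  e   0    1    1    1    1    1    1
  b   0    1    1    1    1    1    1
  c   0    1    2    2    2    2    2
  a   0    1    2    3    3    3    3
LCS length = dp[6][6] = 3

3


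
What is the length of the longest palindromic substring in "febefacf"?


Input: "febefacf"
Checking substrings for palindromes:
  [0:5] "febef" (len 5) => palindrome
  [1:4] "ebe" (len 3) => palindrome
Longest palindromic substring: "febef" with length 5

5


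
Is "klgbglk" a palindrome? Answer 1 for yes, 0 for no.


Input: klgbglk
Reversed: klgbglk
  Compare pos 0 ('k') with pos 6 ('k'): match
  Compare pos 1 ('l') with pos 5 ('l'): match
  Compare pos 2 ('g') with pos 4 ('g'): match
Result: palindrome

1


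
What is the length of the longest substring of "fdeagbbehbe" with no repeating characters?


Input: "fdeagbbehbe"
Sliding window (track last position of each char):
  Position 0 ('f'): window [0,0] length 1 -- new best
  Position 1 ('d'): window [0,1] length 2 -- new best
  Position 2 ('e'): window [0,2] length 3 -- new best
  Position 3 ('a'): window [0,3] length 4 -- new best
  Position 4 ('g'): window [0,4] length 5 -- new best
  Position 5 ('b'): window [0,5] length 6 -- new best
  Position 6 ('b'): repeat (last at 5), move window start to 6
  Position 6 ('b'): window [6,6] length 1
  Position 7 ('e'): window [6,7] length 2
  Position 8 ('h'): window [6,8] length 3
  Position 9 ('b'): repeat (last at 6), move window start to 7
  Position 9 ('b'): window [7,9] length 3
  Position 10 ('e'): repeat (last at 7), move window start to 8
  Position 10 ('e'): window [8,10] length 3
Longest substring with no repeats: "fdeagb" with length 6

6


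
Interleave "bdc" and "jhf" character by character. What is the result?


Interleaving "bdc" and "jhf":
  Position 0: 'b' from first, 'j' from second => "bj"
  Position 1: 'd' from first, 'h' from second => "dh"
  Position 2: 'c' from first, 'f' from second => "cf"
Result: bjdhcf

bjdhcf


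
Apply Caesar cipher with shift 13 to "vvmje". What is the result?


Caesar cipher: shift "vvmje" by 13
  'v' (pos 21) + 13 = pos 8 = 'i'
  'v' (pos 21) + 13 = pos 8 = 'i'
  'm' (pos 12) + 13 = pos 25 = 'z'
  'j' (pos 9) + 13 = pos 22 = 'w'
  'e' (pos 4) + 13 = pos 17 = 'r'
Result: iizwr

iizwr


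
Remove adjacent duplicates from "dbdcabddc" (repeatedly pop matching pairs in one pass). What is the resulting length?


Input: dbdcabddc
Stack-based adjacent duplicate removal:
  Read 'd': push. Stack: d
  Read 'b': push. Stack: db
  Read 'd': push. Stack: dbd
  Read 'c': push. Stack: dbdc
  Read 'a': push. Stack: dbdca
  Read 'b': push. Stack: dbdcab
  Read 'd': push. Stack: dbdcabd
  Read 'd': matches stack top 'd' => pop. Stack: dbdcab
  Read 'c': push. Stack: dbdcabc
Final stack: "dbdcabc" (length 7)

7


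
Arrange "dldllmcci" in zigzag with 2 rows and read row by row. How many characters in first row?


Zigzag "dldllmcci" into 2 rows:
Placing characters:
  'd' => row 0
  'l' => row 1
  'd' => row 0
  'l' => row 1
  'l' => row 0
  'm' => row 1
  'c' => row 0
  'c' => row 1
  'i' => row 0
Rows:
  Row 0: "ddlci"
  Row 1: "llmc"
First row length: 5

5


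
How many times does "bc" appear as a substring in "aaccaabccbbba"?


Searching for "bc" in "aaccaabccbbba"
Scanning each position:
  Position 0: "aa" => no
  Position 1: "ac" => no
  Position 2: "cc" => no
  Position 3: "ca" => no
  Position 4: "aa" => no
  Position 5: "ab" => no
  Position 6: "bc" => MATCH
  Position 7: "cc" => no
  Position 8: "cb" => no
  Position 9: "bb" => no
  Position 10: "bb" => no
  Position 11: "ba" => no
Total occurrences: 1

1


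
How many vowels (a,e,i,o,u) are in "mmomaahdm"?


Input: mmomaahdm
Checking each character:
  'm' at position 0: consonant
  'm' at position 1: consonant
  'o' at position 2: vowel (running total: 1)
  'm' at position 3: consonant
  'a' at position 4: vowel (running total: 2)
  'a' at position 5: vowel (running total: 3)
  'h' at position 6: consonant
  'd' at position 7: consonant
  'm' at position 8: consonant
Total vowels: 3

3


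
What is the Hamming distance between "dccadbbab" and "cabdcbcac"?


Comparing "dccadbbab" and "cabdcbcac" position by position:
  Position 0: 'd' vs 'c' => differ
  Position 1: 'c' vs 'a' => differ
  Position 2: 'c' vs 'b' => differ
  Position 3: 'a' vs 'd' => differ
  Position 4: 'd' vs 'c' => differ
  Position 5: 'b' vs 'b' => same
  Position 6: 'b' vs 'c' => differ
  Position 7: 'a' vs 'a' => same
  Position 8: 'b' vs 'c' => differ
Total differences (Hamming distance): 7

7


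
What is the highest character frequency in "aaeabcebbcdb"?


Input: aaeabcebbcdb
Character counts:
  'a': 3
  'b': 4
  'c': 2
  'd': 1
  'e': 2
Maximum frequency: 4

4


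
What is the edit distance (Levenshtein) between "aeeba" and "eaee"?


Computing edit distance: "aeeba" -> "eaee"
DP table:
           e    a    e    e
      0    1    2    3    4
  a   1    1    1    2    3
  e   2    1    2    1    2
  e   3    2    2    2    1
  b   4    3    3    3    2
  a   5    4    3    4    3
Edit distance = dp[5][4] = 3

3


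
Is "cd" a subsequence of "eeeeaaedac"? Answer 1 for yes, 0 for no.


Check if "cd" is a subsequence of "eeeeaaedac"
Greedy scan:
  Position 0 ('e'): no match needed
  Position 1 ('e'): no match needed
  Position 2 ('e'): no match needed
  Position 3 ('e'): no match needed
  Position 4 ('a'): no match needed
  Position 5 ('a'): no match needed
  Position 6 ('e'): no match needed
  Position 7 ('d'): no match needed
  Position 8 ('a'): no match needed
  Position 9 ('c'): matches sub[0] = 'c'
Only matched 1/2 characters => not a subsequence

0


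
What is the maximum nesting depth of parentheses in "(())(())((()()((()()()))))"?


Input: "(())(())((()()((()()()))))"
Tracking depth:
  Position 0 '(': depth becomes 1
  Position 1 '(': depth becomes 2
  Position 2 ')': depth becomes 1
  Position 3 ')': depth becomes 0
  Position 4 '(': depth becomes 1
  Position 5 '(': depth becomes 2
  Position 6 ')': depth becomes 1
  Position 7 ')': depth becomes 0
  Position 8 '(': depth becomes 1
  Position 9 '(': depth becomes 2
  Position 10 '(': depth becomes 3
  Position 11 ')': depth becomes 2
  Position 12 '(': depth becomes 3
  Position 13 ')': depth becomes 2
  Position 14 '(': depth becomes 3
  Position 15 '(': depth becomes 4
  Position 16 '(': depth becomes 5
  Position 17 ')': depth becomes 4
  Position 18 '(': depth becomes 5
  Position 19 ')': depth becomes 4
  Position 20 '(': depth becomes 5
  Position 21 ')': depth becomes 4
  Position 22 ')': depth becomes 3
  Position 23 ')': depth becomes 2
  Position 24 ')': depth becomes 1
  Position 25 ')': depth becomes 0
Maximum depth reached: 5

5


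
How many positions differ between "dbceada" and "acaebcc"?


Comparing "dbceada" and "acaebcc" position by position:
  Position 0: 'd' vs 'a' => DIFFER
  Position 1: 'b' vs 'c' => DIFFER
  Position 2: 'c' vs 'a' => DIFFER
  Position 3: 'e' vs 'e' => same
  Position 4: 'a' vs 'b' => DIFFER
  Position 5: 'd' vs 'c' => DIFFER
  Position 6: 'a' vs 'c' => DIFFER
Positions that differ: 6

6


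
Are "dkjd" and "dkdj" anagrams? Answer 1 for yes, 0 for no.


Strings: "dkjd", "dkdj"
Sorted first:  ddjk
Sorted second: ddjk
Sorted forms match => anagrams

1


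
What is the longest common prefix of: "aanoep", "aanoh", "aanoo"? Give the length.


Words: aanoep, aanoh, aanoo
  Position 0: all 'a' => match
  Position 1: all 'a' => match
  Position 2: all 'n' => match
  Position 3: all 'o' => match
  Position 4: ('e', 'h', 'o') => mismatch, stop
LCP = "aano" (length 4)

4


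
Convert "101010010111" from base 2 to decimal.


Input: "101010010111" in base 2
Positional expansion:
  Digit '1' (value 1) x 2^11 = 2048
  Digit '0' (value 0) x 2^10 = 0
  Digit '1' (value 1) x 2^9 = 512
  Digit '0' (value 0) x 2^8 = 0
  Digit '1' (value 1) x 2^7 = 128
  Digit '0' (value 0) x 2^6 = 0
  Digit '0' (value 0) x 2^5 = 0
  Digit '1' (value 1) x 2^4 = 16
  Digit '0' (value 0) x 2^3 = 0
  Digit '1' (value 1) x 2^2 = 4
  Digit '1' (value 1) x 2^1 = 2
  Digit '1' (value 1) x 2^0 = 1
Sum = 2711

2711


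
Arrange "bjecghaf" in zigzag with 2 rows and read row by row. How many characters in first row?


Zigzag "bjecghaf" into 2 rows:
Placing characters:
  'b' => row 0
  'j' => row 1
  'e' => row 0
  'c' => row 1
  'g' => row 0
  'h' => row 1
  'a' => row 0
  'f' => row 1
Rows:
  Row 0: "bega"
  Row 1: "jchf"
First row length: 4

4


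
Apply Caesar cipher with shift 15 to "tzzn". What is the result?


Caesar cipher: shift "tzzn" by 15
  't' (pos 19) + 15 = pos 8 = 'i'
  'z' (pos 25) + 15 = pos 14 = 'o'
  'z' (pos 25) + 15 = pos 14 = 'o'
  'n' (pos 13) + 15 = pos 2 = 'c'
Result: iooc

iooc


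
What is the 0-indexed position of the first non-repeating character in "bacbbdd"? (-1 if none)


Input: bacbbdd
Character frequencies:
  'a': 1
  'b': 3
  'c': 1
  'd': 2
Scanning left to right for freq == 1:
  Position 0 ('b'): freq=3, skip
  Position 1 ('a'): unique! => answer = 1

1


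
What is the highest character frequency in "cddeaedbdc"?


Input: cddeaedbdc
Character counts:
  'a': 1
  'b': 1
  'c': 2
  'd': 4
  'e': 2
Maximum frequency: 4

4


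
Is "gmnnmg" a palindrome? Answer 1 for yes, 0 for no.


Input: gmnnmg
Reversed: gmnnmg
  Compare pos 0 ('g') with pos 5 ('g'): match
  Compare pos 1 ('m') with pos 4 ('m'): match
  Compare pos 2 ('n') with pos 3 ('n'): match
Result: palindrome

1


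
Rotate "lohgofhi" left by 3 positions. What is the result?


Input: "lohgofhi", rotate left by 3
First 3 characters: "loh"
Remaining characters: "gofhi"
Concatenate remaining + first: "gofhi" + "loh" = "gofhiloh"

gofhiloh


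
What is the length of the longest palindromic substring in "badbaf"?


Input: "badbaf"
Checking substrings for palindromes:
  No multi-char palindromic substrings found
Longest palindromic substring: "b" with length 1

1


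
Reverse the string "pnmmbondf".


Input: pnmmbondf
Reading characters right to left:
  Position 8: 'f'
  Position 7: 'd'
  Position 6: 'n'
  Position 5: 'o'
  Position 4: 'b'
  Position 3: 'm'
  Position 2: 'm'
  Position 1: 'n'
  Position 0: 'p'
Reversed: fdnobmmnp

fdnobmmnp


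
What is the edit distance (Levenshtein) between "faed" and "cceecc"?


Computing edit distance: "faed" -> "cceecc"
DP table:
           c    c    e    e    c    c
      0    1    2    3    4    5    6
  f   1    1    2    3    4    5    6
  a   2    2    2    3    4    5    6
  e   3    3    3    2    3    4    5
  d   4    4    4    3    3    4    5
Edit distance = dp[4][6] = 5

5


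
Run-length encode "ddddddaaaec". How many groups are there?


Input: ddddddaaaec
Scanning for consecutive runs:
  Group 1: 'd' x 6 (positions 0-5)
  Group 2: 'a' x 3 (positions 6-8)
  Group 3: 'e' x 1 (positions 9-9)
  Group 4: 'c' x 1 (positions 10-10)
Total groups: 4

4


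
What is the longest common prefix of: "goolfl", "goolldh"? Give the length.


Words: goolfl, goolldh
  Position 0: all 'g' => match
  Position 1: all 'o' => match
  Position 2: all 'o' => match
  Position 3: all 'l' => match
  Position 4: ('f', 'l') => mismatch, stop
LCP = "gool" (length 4)

4


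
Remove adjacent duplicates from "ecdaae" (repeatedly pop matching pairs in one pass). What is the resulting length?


Input: ecdaae
Stack-based adjacent duplicate removal:
  Read 'e': push. Stack: e
  Read 'c': push. Stack: ec
  Read 'd': push. Stack: ecd
  Read 'a': push. Stack: ecda
  Read 'a': matches stack top 'a' => pop. Stack: ecd
  Read 'e': push. Stack: ecde
Final stack: "ecde" (length 4)

4


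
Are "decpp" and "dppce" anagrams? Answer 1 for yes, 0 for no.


Strings: "decpp", "dppce"
Sorted first:  cdepp
Sorted second: cdepp
Sorted forms match => anagrams

1


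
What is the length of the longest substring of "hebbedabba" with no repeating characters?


Input: "hebbedabba"
Sliding window (track last position of each char):
  Position 0 ('h'): window [0,0] length 1 -- new best
  Position 1 ('e'): window [0,1] length 2 -- new best
  Position 2 ('b'): window [0,2] length 3 -- new best
  Position 3 ('b'): repeat (last at 2), move window start to 3
  Position 3 ('b'): window [3,3] length 1
  Position 4 ('e'): window [3,4] length 2
  Position 5 ('d'): window [3,5] length 3
  Position 6 ('a'): window [3,6] length 4 -- new best
  Position 7 ('b'): repeat (last at 3), move window start to 4
  Position 7 ('b'): window [4,7] length 4
  Position 8 ('b'): repeat (last at 7), move window start to 8
  Position 8 ('b'): window [8,8] length 1
  Position 9 ('a'): window [8,9] length 2
Longest substring with no repeats: "beda" with length 4

4


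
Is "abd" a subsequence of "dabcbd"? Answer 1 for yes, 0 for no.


Check if "abd" is a subsequence of "dabcbd"
Greedy scan:
  Position 0 ('d'): no match needed
  Position 1 ('a'): matches sub[0] = 'a'
  Position 2 ('b'): matches sub[1] = 'b'
  Position 3 ('c'): no match needed
  Position 4 ('b'): no match needed
  Position 5 ('d'): matches sub[2] = 'd'
All 3 characters matched => is a subsequence

1


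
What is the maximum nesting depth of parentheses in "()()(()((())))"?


Input: "()()(()((())))"
Tracking depth:
  Position 0 '(': depth becomes 1
  Position 1 ')': depth becomes 0
  Position 2 '(': depth becomes 1
  Position 3 ')': depth becomes 0
  Position 4 '(': depth becomes 1
  Position 5 '(': depth becomes 2
  Position 6 ')': depth becomes 1
  Position 7 '(': depth becomes 2
  Position 8 '(': depth becomes 3
  Position 9 '(': depth becomes 4
  Position 10 ')': depth becomes 3
  Position 11 ')': depth becomes 2
  Position 12 ')': depth becomes 1
  Position 13 ')': depth becomes 0
Maximum depth reached: 4

4


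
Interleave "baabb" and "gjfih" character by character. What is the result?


Interleaving "baabb" and "gjfih":
  Position 0: 'b' from first, 'g' from second => "bg"
  Position 1: 'a' from first, 'j' from second => "aj"
  Position 2: 'a' from first, 'f' from second => "af"
  Position 3: 'b' from first, 'i' from second => "bi"
  Position 4: 'b' from first, 'h' from second => "bh"
Result: bgajafbibh

bgajafbibh


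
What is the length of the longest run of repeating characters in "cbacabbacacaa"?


Input: "cbacabbacacaa"
Scanning for longest run:
  Position 1 ('b'): new char, reset run to 1
  Position 2 ('a'): new char, reset run to 1
  Position 3 ('c'): new char, reset run to 1
  Position 4 ('a'): new char, reset run to 1
  Position 5 ('b'): new char, reset run to 1
  Position 6 ('b'): continues run of 'b', length=2
  Position 7 ('a'): new char, reset run to 1
  Position 8 ('c'): new char, reset run to 1
  Position 9 ('a'): new char, reset run to 1
  Position 10 ('c'): new char, reset run to 1
  Position 11 ('a'): new char, reset run to 1
  Position 12 ('a'): continues run of 'a', length=2
Longest run: 'b' with length 2

2


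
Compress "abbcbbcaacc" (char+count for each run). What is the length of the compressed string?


Input: abbcbbcaacc
Runs:
  'a' x 1 => "a1"
  'b' x 2 => "b2"
  'c' x 1 => "c1"
  'b' x 2 => "b2"
  'c' x 1 => "c1"
  'a' x 2 => "a2"
  'c' x 2 => "c2"
Compressed: "a1b2c1b2c1a2c2"
Compressed length: 14

14


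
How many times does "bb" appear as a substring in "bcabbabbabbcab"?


Searching for "bb" in "bcabbabbabbcab"
Scanning each position:
  Position 0: "bc" => no
  Position 1: "ca" => no
  Position 2: "ab" => no
  Position 3: "bb" => MATCH
  Position 4: "ba" => no
  Position 5: "ab" => no
  Position 6: "bb" => MATCH
  Position 7: "ba" => no
  Position 8: "ab" => no
  Position 9: "bb" => MATCH
  Position 10: "bc" => no
  Position 11: "ca" => no
  Position 12: "ab" => no
Total occurrences: 3

3


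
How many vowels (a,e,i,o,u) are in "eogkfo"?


Input: eogkfo
Checking each character:
  'e' at position 0: vowel (running total: 1)
  'o' at position 1: vowel (running total: 2)
  'g' at position 2: consonant
  'k' at position 3: consonant
  'f' at position 4: consonant
  'o' at position 5: vowel (running total: 3)
Total vowels: 3

3


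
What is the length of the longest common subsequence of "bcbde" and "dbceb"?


LCS of "bcbde" and "dbceb"
DP table:
           d    b    c    e    b
      0    0    0    0    0    0
  b   0    0    1    1    1    1
  c   0    0    1    2    2    2
  b   0    0    1    2    2    3
  d   0    1    1    2    2    3
  e   0    1    1    2    3    3
LCS length = dp[5][5] = 3

3


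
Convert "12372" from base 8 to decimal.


Input: "12372" in base 8
Positional expansion:
  Digit '1' (value 1) x 8^4 = 4096
  Digit '2' (value 2) x 8^3 = 1024
  Digit '3' (value 3) x 8^2 = 192
  Digit '7' (value 7) x 8^1 = 56
  Digit '2' (value 2) x 8^0 = 2
Sum = 5370

5370


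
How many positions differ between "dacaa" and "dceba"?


Comparing "dacaa" and "dceba" position by position:
  Position 0: 'd' vs 'd' => same
  Position 1: 'a' vs 'c' => DIFFER
  Position 2: 'c' vs 'e' => DIFFER
  Position 3: 'a' vs 'b' => DIFFER
  Position 4: 'a' vs 'a' => same
Positions that differ: 3

3


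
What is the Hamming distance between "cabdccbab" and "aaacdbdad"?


Comparing "cabdccbab" and "aaacdbdad" position by position:
  Position 0: 'c' vs 'a' => differ
  Position 1: 'a' vs 'a' => same
  Position 2: 'b' vs 'a' => differ
  Position 3: 'd' vs 'c' => differ
  Position 4: 'c' vs 'd' => differ
  Position 5: 'c' vs 'b' => differ
  Position 6: 'b' vs 'd' => differ
  Position 7: 'a' vs 'a' => same
  Position 8: 'b' vs 'd' => differ
Total differences (Hamming distance): 7

7


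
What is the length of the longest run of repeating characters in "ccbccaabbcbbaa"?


Input: "ccbccaabbcbbaa"
Scanning for longest run:
  Position 1 ('c'): continues run of 'c', length=2
  Position 2 ('b'): new char, reset run to 1
  Position 3 ('c'): new char, reset run to 1
  Position 4 ('c'): continues run of 'c', length=2
  Position 5 ('a'): new char, reset run to 1
  Position 6 ('a'): continues run of 'a', length=2
  Position 7 ('b'): new char, reset run to 1
  Position 8 ('b'): continues run of 'b', length=2
  Position 9 ('c'): new char, reset run to 1
  Position 10 ('b'): new char, reset run to 1
  Position 11 ('b'): continues run of 'b', length=2
  Position 12 ('a'): new char, reset run to 1
  Position 13 ('a'): continues run of 'a', length=2
Longest run: 'c' with length 2

2


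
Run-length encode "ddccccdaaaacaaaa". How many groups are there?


Input: ddccccdaaaacaaaa
Scanning for consecutive runs:
  Group 1: 'd' x 2 (positions 0-1)
  Group 2: 'c' x 4 (positions 2-5)
  Group 3: 'd' x 1 (positions 6-6)
  Group 4: 'a' x 4 (positions 7-10)
  Group 5: 'c' x 1 (positions 11-11)
  Group 6: 'a' x 4 (positions 12-15)
Total groups: 6

6


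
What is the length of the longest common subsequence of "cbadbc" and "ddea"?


LCS of "cbadbc" and "ddea"
DP table:
           d    d    e    a
      0    0    0    0    0
  c   0    0    0    0    0
  b   0    0    0    0    0
  a   0    0    0    0    1
  d   0    1    1    1    1
  b   0    1    1    1    1
  c   0    1    1    1    1
LCS length = dp[6][4] = 1

1


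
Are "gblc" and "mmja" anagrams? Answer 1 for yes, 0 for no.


Strings: "gblc", "mmja"
Sorted first:  bcgl
Sorted second: ajmm
Differ at position 0: 'b' vs 'a' => not anagrams

0


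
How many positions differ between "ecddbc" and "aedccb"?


Comparing "ecddbc" and "aedccb" position by position:
  Position 0: 'e' vs 'a' => DIFFER
  Position 1: 'c' vs 'e' => DIFFER
  Position 2: 'd' vs 'd' => same
  Position 3: 'd' vs 'c' => DIFFER
  Position 4: 'b' vs 'c' => DIFFER
  Position 5: 'c' vs 'b' => DIFFER
Positions that differ: 5

5


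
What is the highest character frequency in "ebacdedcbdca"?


Input: ebacdedcbdca
Character counts:
  'a': 2
  'b': 2
  'c': 3
  'd': 3
  'e': 2
Maximum frequency: 3

3


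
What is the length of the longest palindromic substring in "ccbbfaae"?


Input: "ccbbfaae"
Checking substrings for palindromes:
  [0:2] "cc" (len 2) => palindrome
  [2:4] "bb" (len 2) => palindrome
  [5:7] "aa" (len 2) => palindrome
Longest palindromic substring: "cc" with length 2

2


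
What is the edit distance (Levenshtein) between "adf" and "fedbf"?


Computing edit distance: "adf" -> "fedbf"
DP table:
           f    e    d    b    f
      0    1    2    3    4    5
  a   1    1    2    3    4    5
  d   2    2    2    2    3    4
  f   3    2    3    3    3    3
Edit distance = dp[3][5] = 3

3


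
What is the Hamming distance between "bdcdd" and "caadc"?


Comparing "bdcdd" and "caadc" position by position:
  Position 0: 'b' vs 'c' => differ
  Position 1: 'd' vs 'a' => differ
  Position 2: 'c' vs 'a' => differ
  Position 3: 'd' vs 'd' => same
  Position 4: 'd' vs 'c' => differ
Total differences (Hamming distance): 4

4


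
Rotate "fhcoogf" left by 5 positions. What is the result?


Input: "fhcoogf", rotate left by 5
First 5 characters: "fhcoo"
Remaining characters: "gf"
Concatenate remaining + first: "gf" + "fhcoo" = "gffhcoo"

gffhcoo


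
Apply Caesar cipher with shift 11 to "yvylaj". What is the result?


Caesar cipher: shift "yvylaj" by 11
  'y' (pos 24) + 11 = pos 9 = 'j'
  'v' (pos 21) + 11 = pos 6 = 'g'
  'y' (pos 24) + 11 = pos 9 = 'j'
  'l' (pos 11) + 11 = pos 22 = 'w'
  'a' (pos 0) + 11 = pos 11 = 'l'
  'j' (pos 9) + 11 = pos 20 = 'u'
Result: jgjwlu

jgjwlu


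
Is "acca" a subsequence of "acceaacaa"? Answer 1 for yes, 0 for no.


Check if "acca" is a subsequence of "acceaacaa"
Greedy scan:
  Position 0 ('a'): matches sub[0] = 'a'
  Position 1 ('c'): matches sub[1] = 'c'
  Position 2 ('c'): matches sub[2] = 'c'
  Position 3 ('e'): no match needed
  Position 4 ('a'): matches sub[3] = 'a'
  Position 5 ('a'): no match needed
  Position 6 ('c'): no match needed
  Position 7 ('a'): no match needed
  Position 8 ('a'): no match needed
All 4 characters matched => is a subsequence

1


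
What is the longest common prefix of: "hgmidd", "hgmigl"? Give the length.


Words: hgmidd, hgmigl
  Position 0: all 'h' => match
  Position 1: all 'g' => match
  Position 2: all 'm' => match
  Position 3: all 'i' => match
  Position 4: ('d', 'g') => mismatch, stop
LCP = "hgmi" (length 4)

4


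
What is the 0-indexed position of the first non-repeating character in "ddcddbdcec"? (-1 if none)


Input: ddcddbdcec
Character frequencies:
  'b': 1
  'c': 3
  'd': 5
  'e': 1
Scanning left to right for freq == 1:
  Position 0 ('d'): freq=5, skip
  Position 1 ('d'): freq=5, skip
  Position 2 ('c'): freq=3, skip
  Position 3 ('d'): freq=5, skip
  Position 4 ('d'): freq=5, skip
  Position 5 ('b'): unique! => answer = 5

5


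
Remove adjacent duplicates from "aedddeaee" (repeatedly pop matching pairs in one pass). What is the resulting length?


Input: aedddeaee
Stack-based adjacent duplicate removal:
  Read 'a': push. Stack: a
  Read 'e': push. Stack: ae
  Read 'd': push. Stack: aed
  Read 'd': matches stack top 'd' => pop. Stack: ae
  Read 'd': push. Stack: aed
  Read 'e': push. Stack: aede
  Read 'a': push. Stack: aedea
  Read 'e': push. Stack: aedeae
  Read 'e': matches stack top 'e' => pop. Stack: aedea
Final stack: "aedea" (length 5)

5


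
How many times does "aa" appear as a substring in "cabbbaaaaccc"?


Searching for "aa" in "cabbbaaaaccc"
Scanning each position:
  Position 0: "ca" => no
  Position 1: "ab" => no
  Position 2: "bb" => no
  Position 3: "bb" => no
  Position 4: "ba" => no
  Position 5: "aa" => MATCH
  Position 6: "aa" => MATCH
  Position 7: "aa" => MATCH
  Position 8: "ac" => no
  Position 9: "cc" => no
  Position 10: "cc" => no
Total occurrences: 3

3


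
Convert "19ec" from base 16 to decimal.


Input: "19ec" in base 16
Positional expansion:
  Digit '1' (value 1) x 16^3 = 4096
  Digit '9' (value 9) x 16^2 = 2304
  Digit 'e' (value 14) x 16^1 = 224
  Digit 'c' (value 12) x 16^0 = 12
Sum = 6636

6636


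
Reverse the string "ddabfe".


Input: ddabfe
Reading characters right to left:
  Position 5: 'e'
  Position 4: 'f'
  Position 3: 'b'
  Position 2: 'a'
  Position 1: 'd'
  Position 0: 'd'
Reversed: efbadd

efbadd


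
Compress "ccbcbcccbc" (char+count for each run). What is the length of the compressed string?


Input: ccbcbcccbc
Runs:
  'c' x 2 => "c2"
  'b' x 1 => "b1"
  'c' x 1 => "c1"
  'b' x 1 => "b1"
  'c' x 3 => "c3"
  'b' x 1 => "b1"
  'c' x 1 => "c1"
Compressed: "c2b1c1b1c3b1c1"
Compressed length: 14

14


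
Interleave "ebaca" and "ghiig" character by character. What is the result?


Interleaving "ebaca" and "ghiig":
  Position 0: 'e' from first, 'g' from second => "eg"
  Position 1: 'b' from first, 'h' from second => "bh"
  Position 2: 'a' from first, 'i' from second => "ai"
  Position 3: 'c' from first, 'i' from second => "ci"
  Position 4: 'a' from first, 'g' from second => "ag"
Result: egbhaiciag

egbhaiciag


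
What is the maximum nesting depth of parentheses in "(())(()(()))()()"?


Input: "(())(()(()))()()"
Tracking depth:
  Position 0 '(': depth becomes 1
  Position 1 '(': depth becomes 2
  Position 2 ')': depth becomes 1
  Position 3 ')': depth becomes 0
  Position 4 '(': depth becomes 1
  Position 5 '(': depth becomes 2
  Position 6 ')': depth becomes 1
  Position 7 '(': depth becomes 2
  Position 8 '(': depth becomes 3
  Position 9 ')': depth becomes 2
  Position 10 ')': depth becomes 1
  Position 11 ')': depth becomes 0
  Position 12 '(': depth becomes 1
  Position 13 ')': depth becomes 0
  Position 14 '(': depth becomes 1
  Position 15 ')': depth becomes 0
Maximum depth reached: 3

3


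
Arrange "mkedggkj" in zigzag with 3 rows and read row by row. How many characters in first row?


Zigzag "mkedggkj" into 3 rows:
Placing characters:
  'm' => row 0
  'k' => row 1
  'e' => row 2
  'd' => row 1
  'g' => row 0
  'g' => row 1
  'k' => row 2
  'j' => row 1
Rows:
  Row 0: "mg"
  Row 1: "kdgj"
  Row 2: "ek"
First row length: 2

2


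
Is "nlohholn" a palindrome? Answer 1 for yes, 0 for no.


Input: nlohholn
Reversed: nlohholn
  Compare pos 0 ('n') with pos 7 ('n'): match
  Compare pos 1 ('l') with pos 6 ('l'): match
  Compare pos 2 ('o') with pos 5 ('o'): match
  Compare pos 3 ('h') with pos 4 ('h'): match
Result: palindrome

1


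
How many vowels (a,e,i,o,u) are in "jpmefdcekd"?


Input: jpmefdcekd
Checking each character:
  'j' at position 0: consonant
  'p' at position 1: consonant
  'm' at position 2: consonant
  'e' at position 3: vowel (running total: 1)
  'f' at position 4: consonant
  'd' at position 5: consonant
  'c' at position 6: consonant
  'e' at position 7: vowel (running total: 2)
  'k' at position 8: consonant
  'd' at position 9: consonant
Total vowels: 2

2


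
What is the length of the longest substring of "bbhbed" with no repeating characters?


Input: "bbhbed"
Sliding window (track last position of each char):
  Position 0 ('b'): window [0,0] length 1 -- new best
  Position 1 ('b'): repeat (last at 0), move window start to 1
  Position 1 ('b'): window [1,1] length 1
  Position 2 ('h'): window [1,2] length 2 -- new best
  Position 3 ('b'): repeat (last at 1), move window start to 2
  Position 3 ('b'): window [2,3] length 2
  Position 4 ('e'): window [2,4] length 3 -- new best
  Position 5 ('d'): window [2,5] length 4 -- new best
Longest substring with no repeats: "hbed" with length 4

4


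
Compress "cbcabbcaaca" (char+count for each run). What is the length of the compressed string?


Input: cbcabbcaaca
Runs:
  'c' x 1 => "c1"
  'b' x 1 => "b1"
  'c' x 1 => "c1"
  'a' x 1 => "a1"
  'b' x 2 => "b2"
  'c' x 1 => "c1"
  'a' x 2 => "a2"
  'c' x 1 => "c1"
  'a' x 1 => "a1"
Compressed: "c1b1c1a1b2c1a2c1a1"
Compressed length: 18

18


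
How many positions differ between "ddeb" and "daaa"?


Comparing "ddeb" and "daaa" position by position:
  Position 0: 'd' vs 'd' => same
  Position 1: 'd' vs 'a' => DIFFER
  Position 2: 'e' vs 'a' => DIFFER
  Position 3: 'b' vs 'a' => DIFFER
Positions that differ: 3

3


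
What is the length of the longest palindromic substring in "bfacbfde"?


Input: "bfacbfde"
Checking substrings for palindromes:
  No multi-char palindromic substrings found
Longest palindromic substring: "b" with length 1

1


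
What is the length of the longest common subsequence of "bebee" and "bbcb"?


LCS of "bebee" and "bbcb"
DP table:
           b    b    c    b
      0    0    0    0    0
  b   0    1    1    1    1
  e   0    1    1    1    1
  b   0    1    2    2    2
  e   0    1    2    2    2
  e   0    1    2    2    2
LCS length = dp[5][4] = 2

2


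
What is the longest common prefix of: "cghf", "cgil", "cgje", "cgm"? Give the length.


Words: cghf, cgil, cgje, cgm
  Position 0: all 'c' => match
  Position 1: all 'g' => match
  Position 2: ('h', 'i', 'j', 'm') => mismatch, stop
LCP = "cg" (length 2)

2


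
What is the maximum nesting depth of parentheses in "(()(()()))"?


Input: "(()(()()))"
Tracking depth:
  Position 0 '(': depth becomes 1
  Position 1 '(': depth becomes 2
  Position 2 ')': depth becomes 1
  Position 3 '(': depth becomes 2
  Position 4 '(': depth becomes 3
  Position 5 ')': depth becomes 2
  Position 6 '(': depth becomes 3
  Position 7 ')': depth becomes 2
  Position 8 ')': depth becomes 1
  Position 9 ')': depth becomes 0
Maximum depth reached: 3

3


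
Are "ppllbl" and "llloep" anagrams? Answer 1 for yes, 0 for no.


Strings: "ppllbl", "llloep"
Sorted first:  blllpp
Sorted second: elllop
Differ at position 0: 'b' vs 'e' => not anagrams

0


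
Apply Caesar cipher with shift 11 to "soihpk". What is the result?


Caesar cipher: shift "soihpk" by 11
  's' (pos 18) + 11 = pos 3 = 'd'
  'o' (pos 14) + 11 = pos 25 = 'z'
  'i' (pos 8) + 11 = pos 19 = 't'
  'h' (pos 7) + 11 = pos 18 = 's'
  'p' (pos 15) + 11 = pos 0 = 'a'
  'k' (pos 10) + 11 = pos 21 = 'v'
Result: dztsav

dztsav


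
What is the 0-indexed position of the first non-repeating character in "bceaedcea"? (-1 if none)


Input: bceaedcea
Character frequencies:
  'a': 2
  'b': 1
  'c': 2
  'd': 1
  'e': 3
Scanning left to right for freq == 1:
  Position 0 ('b'): unique! => answer = 0

0


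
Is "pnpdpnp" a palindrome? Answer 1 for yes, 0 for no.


Input: pnpdpnp
Reversed: pnpdpnp
  Compare pos 0 ('p') with pos 6 ('p'): match
  Compare pos 1 ('n') with pos 5 ('n'): match
  Compare pos 2 ('p') with pos 4 ('p'): match
Result: palindrome

1


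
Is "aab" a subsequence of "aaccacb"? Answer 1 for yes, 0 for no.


Check if "aab" is a subsequence of "aaccacb"
Greedy scan:
  Position 0 ('a'): matches sub[0] = 'a'
  Position 1 ('a'): matches sub[1] = 'a'
  Position 2 ('c'): no match needed
  Position 3 ('c'): no match needed
  Position 4 ('a'): no match needed
  Position 5 ('c'): no match needed
  Position 6 ('b'): matches sub[2] = 'b'
All 3 characters matched => is a subsequence

1


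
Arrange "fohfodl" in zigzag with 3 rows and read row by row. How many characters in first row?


Zigzag "fohfodl" into 3 rows:
Placing characters:
  'f' => row 0
  'o' => row 1
  'h' => row 2
  'f' => row 1
  'o' => row 0
  'd' => row 1
  'l' => row 2
Rows:
  Row 0: "fo"
  Row 1: "ofd"
  Row 2: "hl"
First row length: 2

2


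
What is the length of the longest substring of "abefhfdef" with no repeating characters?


Input: "abefhfdef"
Sliding window (track last position of each char):
  Position 0 ('a'): window [0,0] length 1 -- new best
  Position 1 ('b'): window [0,1] length 2 -- new best
  Position 2 ('e'): window [0,2] length 3 -- new best
  Position 3 ('f'): window [0,3] length 4 -- new best
  Position 4 ('h'): window [0,4] length 5 -- new best
  Position 5 ('f'): repeat (last at 3), move window start to 4
  Position 5 ('f'): window [4,5] length 2
  Position 6 ('d'): window [4,6] length 3
  Position 7 ('e'): window [4,7] length 4
  Position 8 ('f'): repeat (last at 5), move window start to 6
  Position 8 ('f'): window [6,8] length 3
Longest substring with no repeats: "abefh" with length 5

5


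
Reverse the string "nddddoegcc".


Input: nddddoegcc
Reading characters right to left:
  Position 9: 'c'
  Position 8: 'c'
  Position 7: 'g'
  Position 6: 'e'
  Position 5: 'o'
  Position 4: 'd'
  Position 3: 'd'
  Position 2: 'd'
  Position 1: 'd'
  Position 0: 'n'
Reversed: ccgeoddddn

ccgeoddddn


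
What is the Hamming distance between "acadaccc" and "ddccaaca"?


Comparing "acadaccc" and "ddccaaca" position by position:
  Position 0: 'a' vs 'd' => differ
  Position 1: 'c' vs 'd' => differ
  Position 2: 'a' vs 'c' => differ
  Position 3: 'd' vs 'c' => differ
  Position 4: 'a' vs 'a' => same
  Position 5: 'c' vs 'a' => differ
  Position 6: 'c' vs 'c' => same
  Position 7: 'c' vs 'a' => differ
Total differences (Hamming distance): 6

6


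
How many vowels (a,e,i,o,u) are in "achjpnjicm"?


Input: achjpnjicm
Checking each character:
  'a' at position 0: vowel (running total: 1)
  'c' at position 1: consonant
  'h' at position 2: consonant
  'j' at position 3: consonant
  'p' at position 4: consonant
  'n' at position 5: consonant
  'j' at position 6: consonant
  'i' at position 7: vowel (running total: 2)
  'c' at position 8: consonant
  'm' at position 9: consonant
Total vowels: 2

2


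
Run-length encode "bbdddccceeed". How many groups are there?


Input: bbdddccceeed
Scanning for consecutive runs:
  Group 1: 'b' x 2 (positions 0-1)
  Group 2: 'd' x 3 (positions 2-4)
  Group 3: 'c' x 3 (positions 5-7)
  Group 4: 'e' x 3 (positions 8-10)
  Group 5: 'd' x 1 (positions 11-11)
Total groups: 5

5


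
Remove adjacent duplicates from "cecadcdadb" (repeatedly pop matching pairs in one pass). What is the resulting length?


Input: cecadcdadb
Stack-based adjacent duplicate removal:
  Read 'c': push. Stack: c
  Read 'e': push. Stack: ce
  Read 'c': push. Stack: cec
  Read 'a': push. Stack: ceca
  Read 'd': push. Stack: cecad
  Read 'c': push. Stack: cecadc
  Read 'd': push. Stack: cecadcd
  Read 'a': push. Stack: cecadcda
  Read 'd': push. Stack: cecadcdad
  Read 'b': push. Stack: cecadcdadb
Final stack: "cecadcdadb" (length 10)

10


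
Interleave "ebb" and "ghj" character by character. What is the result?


Interleaving "ebb" and "ghj":
  Position 0: 'e' from first, 'g' from second => "eg"
  Position 1: 'b' from first, 'h' from second => "bh"
  Position 2: 'b' from first, 'j' from second => "bj"
Result: egbhbj

egbhbj


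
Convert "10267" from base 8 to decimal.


Input: "10267" in base 8
Positional expansion:
  Digit '1' (value 1) x 8^4 = 4096
  Digit '0' (value 0) x 8^3 = 0
  Digit '2' (value 2) x 8^2 = 128
  Digit '6' (value 6) x 8^1 = 48
  Digit '7' (value 7) x 8^0 = 7
Sum = 4279

4279
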